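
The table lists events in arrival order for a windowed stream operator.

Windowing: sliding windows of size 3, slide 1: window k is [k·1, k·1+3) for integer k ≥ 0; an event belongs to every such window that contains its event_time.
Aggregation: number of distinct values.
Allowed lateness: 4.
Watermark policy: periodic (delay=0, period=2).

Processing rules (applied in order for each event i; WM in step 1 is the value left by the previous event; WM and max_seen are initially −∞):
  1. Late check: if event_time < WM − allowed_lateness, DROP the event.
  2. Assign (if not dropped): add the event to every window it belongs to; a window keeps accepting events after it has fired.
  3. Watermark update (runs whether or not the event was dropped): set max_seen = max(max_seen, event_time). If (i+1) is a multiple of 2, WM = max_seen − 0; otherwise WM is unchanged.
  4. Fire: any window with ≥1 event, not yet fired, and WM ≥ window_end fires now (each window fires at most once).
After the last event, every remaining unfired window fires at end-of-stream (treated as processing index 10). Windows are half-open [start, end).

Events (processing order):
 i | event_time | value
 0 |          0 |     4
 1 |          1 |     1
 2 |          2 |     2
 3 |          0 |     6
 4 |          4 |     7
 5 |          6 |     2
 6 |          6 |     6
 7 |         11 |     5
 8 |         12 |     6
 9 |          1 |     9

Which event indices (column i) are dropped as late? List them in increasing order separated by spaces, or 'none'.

9

i=0 t=0 v=4: → [0,3); WM=−∞
i=1 t=1 v=1: → [1,4),[0,3); WM=1
i=2 t=2 v=2: → [2,5),[1,4),[0,3); WM=1
i=3 t=0 v=6: → [0,3); WM=2
i=4 t=4 v=7: → [4,7),[3,6),[2,5); WM=2
i=5 t=6 v=2: → [6,9),[5,8),[4,7); WM=6; [0,3) fires=4 [1,4) fires=2 [2,5) fires=2 [3,6) fires=1
i=6 t=6 v=6: → [6,9),[5,8),[4,7); WM=6
i=7 t=11 v=5: → [11,14),[10,13),[9,12); WM=11; [4,7) fires=3 [5,8) fires=2 [6,9) fires=2
i=8 t=12 v=6: → [12,15),[11,14),[10,13); WM=11
i=9 t=1 v=9: DROP (t<11-4); WM=12; [9,12) fires=1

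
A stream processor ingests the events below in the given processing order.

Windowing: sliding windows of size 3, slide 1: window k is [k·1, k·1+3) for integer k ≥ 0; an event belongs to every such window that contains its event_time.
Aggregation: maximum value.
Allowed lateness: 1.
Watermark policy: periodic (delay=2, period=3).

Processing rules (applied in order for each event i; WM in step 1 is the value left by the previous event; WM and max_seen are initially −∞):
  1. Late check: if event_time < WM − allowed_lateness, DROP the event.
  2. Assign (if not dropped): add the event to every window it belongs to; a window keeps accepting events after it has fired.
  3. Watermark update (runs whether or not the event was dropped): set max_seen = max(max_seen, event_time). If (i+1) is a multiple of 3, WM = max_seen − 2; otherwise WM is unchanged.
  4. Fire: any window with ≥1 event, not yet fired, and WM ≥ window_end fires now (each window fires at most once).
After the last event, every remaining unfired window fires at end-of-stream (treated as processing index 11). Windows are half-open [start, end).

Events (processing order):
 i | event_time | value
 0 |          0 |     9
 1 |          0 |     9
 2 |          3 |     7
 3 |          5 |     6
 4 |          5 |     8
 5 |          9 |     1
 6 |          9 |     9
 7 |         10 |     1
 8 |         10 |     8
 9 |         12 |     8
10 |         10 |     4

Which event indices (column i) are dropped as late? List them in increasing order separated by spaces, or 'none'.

none

i=0 t=0 v=9: → [0,3); WM=−∞
i=1 t=0 v=9: → [0,3); WM=−∞
i=2 t=3 v=7: → [3,6),[2,5),[1,4); WM=1
i=3 t=5 v=6: → [5,8),[4,7),[3,6); WM=1
i=4 t=5 v=8: → [5,8),[4,7),[3,6); WM=1
i=5 t=9 v=1: → [9,12),[8,11),[7,10); WM=7; [0,3) fires=9 [1,4) fires=7 [2,5) fires=7 [3,6) fires=8 [4,7) fires=8
i=6 t=9 v=9: → [9,12),[8,11),[7,10); WM=7
i=7 t=10 v=1: → [10,13),[9,12),[8,11); WM=7
i=8 t=10 v=8: → [10,13),[9,12),[8,11); WM=8; [5,8) fires=8
i=9 t=12 v=8: → [12,15),[11,14),[10,13); WM=8
i=10 t=10 v=4: → [10,13),[9,12),[8,11); WM=8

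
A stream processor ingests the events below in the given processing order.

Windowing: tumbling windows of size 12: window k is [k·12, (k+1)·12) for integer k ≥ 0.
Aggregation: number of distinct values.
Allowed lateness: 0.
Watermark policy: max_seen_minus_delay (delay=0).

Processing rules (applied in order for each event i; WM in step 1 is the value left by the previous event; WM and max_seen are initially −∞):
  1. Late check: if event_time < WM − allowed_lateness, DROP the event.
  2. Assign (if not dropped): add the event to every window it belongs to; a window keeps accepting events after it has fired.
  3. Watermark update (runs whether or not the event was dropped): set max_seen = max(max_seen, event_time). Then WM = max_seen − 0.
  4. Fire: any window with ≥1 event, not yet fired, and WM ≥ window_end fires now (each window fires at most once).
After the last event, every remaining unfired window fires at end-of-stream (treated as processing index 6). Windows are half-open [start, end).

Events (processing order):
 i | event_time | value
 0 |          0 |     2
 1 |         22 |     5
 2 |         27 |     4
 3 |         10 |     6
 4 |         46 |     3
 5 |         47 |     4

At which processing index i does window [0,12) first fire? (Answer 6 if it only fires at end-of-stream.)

i=0 t=0 v=2: → [0,12); WM=0
i=1 t=22 v=5: → [12,24); WM=22; [0,12) fires=1
i=2 t=27 v=4: → [24,36); WM=27; [12,24) fires=1
i=3 t=10 v=6: DROP (t<27-0); WM=27
i=4 t=46 v=3: → [36,48); WM=46; [24,36) fires=1
i=5 t=47 v=4: → [36,48); WM=47

1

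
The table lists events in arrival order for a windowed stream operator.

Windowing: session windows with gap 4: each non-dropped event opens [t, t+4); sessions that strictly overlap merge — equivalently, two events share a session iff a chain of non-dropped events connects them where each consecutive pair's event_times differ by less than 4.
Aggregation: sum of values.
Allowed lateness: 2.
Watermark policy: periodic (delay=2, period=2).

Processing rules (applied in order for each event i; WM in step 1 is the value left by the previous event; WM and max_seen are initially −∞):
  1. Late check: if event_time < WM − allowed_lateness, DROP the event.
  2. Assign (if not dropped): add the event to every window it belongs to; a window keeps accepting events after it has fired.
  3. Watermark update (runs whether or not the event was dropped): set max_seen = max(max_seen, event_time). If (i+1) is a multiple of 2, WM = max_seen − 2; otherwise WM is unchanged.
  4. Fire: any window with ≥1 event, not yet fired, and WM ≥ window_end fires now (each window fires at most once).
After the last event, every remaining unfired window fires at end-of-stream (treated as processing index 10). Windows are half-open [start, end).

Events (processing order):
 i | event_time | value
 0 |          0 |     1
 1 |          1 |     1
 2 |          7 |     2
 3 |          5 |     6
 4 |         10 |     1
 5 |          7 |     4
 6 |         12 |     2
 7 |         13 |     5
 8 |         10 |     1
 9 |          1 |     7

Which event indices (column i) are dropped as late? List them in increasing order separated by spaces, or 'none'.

i=0 t=0 v=1: → [0,4); WM=−∞
i=1 t=1 v=1: → [0,5); WM=-1
i=2 t=7 v=2: → [7,11); WM=-1
i=3 t=5 v=6: → [5,11); WM=5
i=4 t=10 v=1: → [5,14); WM=5
i=5 t=7 v=4: → [5,14); WM=8
i=6 t=12 v=2: → [5,16); WM=8
i=7 t=13 v=5: → [5,17); WM=11
i=8 t=10 v=1: → [5,17); WM=11
i=9 t=1 v=7: DROP (t<11-2); WM=11

9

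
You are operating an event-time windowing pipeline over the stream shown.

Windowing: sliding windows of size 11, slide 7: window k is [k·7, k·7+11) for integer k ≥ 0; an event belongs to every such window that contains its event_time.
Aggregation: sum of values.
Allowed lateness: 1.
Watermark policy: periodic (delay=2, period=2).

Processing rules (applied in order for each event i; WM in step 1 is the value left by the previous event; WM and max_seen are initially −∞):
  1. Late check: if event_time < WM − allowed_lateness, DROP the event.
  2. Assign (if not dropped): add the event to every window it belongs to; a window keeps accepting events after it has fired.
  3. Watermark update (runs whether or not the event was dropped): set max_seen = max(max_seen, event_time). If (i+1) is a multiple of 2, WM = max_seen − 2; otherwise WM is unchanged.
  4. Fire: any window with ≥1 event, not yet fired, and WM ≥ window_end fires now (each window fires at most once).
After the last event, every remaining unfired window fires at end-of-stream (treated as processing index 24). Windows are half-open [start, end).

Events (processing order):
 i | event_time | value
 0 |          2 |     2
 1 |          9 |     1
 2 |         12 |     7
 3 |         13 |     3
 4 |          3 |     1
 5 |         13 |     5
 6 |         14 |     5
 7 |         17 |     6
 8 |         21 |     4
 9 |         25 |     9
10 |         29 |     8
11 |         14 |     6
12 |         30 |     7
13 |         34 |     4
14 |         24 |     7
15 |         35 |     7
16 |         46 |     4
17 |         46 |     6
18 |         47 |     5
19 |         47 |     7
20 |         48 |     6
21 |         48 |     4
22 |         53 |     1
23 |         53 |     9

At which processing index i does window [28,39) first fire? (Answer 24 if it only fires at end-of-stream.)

17

i=0 t=2 v=2: → [0,11); WM=−∞
i=1 t=9 v=1: → [7,18),[0,11); WM=7
i=2 t=12 v=7: → [7,18); WM=7
i=3 t=13 v=3: → [7,18); WM=11; [0,11) fires=3
i=4 t=3 v=1: DROP (t<11-1); WM=11
i=5 t=13 v=5: → [7,18); WM=11
i=6 t=14 v=5: → [14,25),[7,18); WM=11
i=7 t=17 v=6: → [14,25),[7,18); WM=15
i=8 t=21 v=4: → [21,32),[14,25); WM=15
i=9 t=25 v=9: → [21,32); WM=23; [7,18) fires=27
i=10 t=29 v=8: → [28,39),[21,32); WM=23
i=11 t=14 v=6: DROP (t<23-1); WM=27; [14,25) fires=15
i=12 t=30 v=7: → [28,39),[21,32); WM=27
i=13 t=34 v=4: → [28,39); WM=32; [21,32) fires=28
i=14 t=24 v=7: DROP (t<32-1); WM=32
i=15 t=35 v=7: → [35,46),[28,39); WM=33
i=16 t=46 v=4: → [42,53); WM=33
i=17 t=46 v=6: → [42,53); WM=44; [28,39) fires=26
i=18 t=47 v=5: → [42,53); WM=44
i=19 t=47 v=7: → [42,53); WM=45
i=20 t=48 v=6: → [42,53); WM=45
i=21 t=48 v=4: → [42,53); WM=46; [35,46) fires=7
i=22 t=53 v=1: → [49,60); WM=46
i=23 t=53 v=9: → [49,60); WM=51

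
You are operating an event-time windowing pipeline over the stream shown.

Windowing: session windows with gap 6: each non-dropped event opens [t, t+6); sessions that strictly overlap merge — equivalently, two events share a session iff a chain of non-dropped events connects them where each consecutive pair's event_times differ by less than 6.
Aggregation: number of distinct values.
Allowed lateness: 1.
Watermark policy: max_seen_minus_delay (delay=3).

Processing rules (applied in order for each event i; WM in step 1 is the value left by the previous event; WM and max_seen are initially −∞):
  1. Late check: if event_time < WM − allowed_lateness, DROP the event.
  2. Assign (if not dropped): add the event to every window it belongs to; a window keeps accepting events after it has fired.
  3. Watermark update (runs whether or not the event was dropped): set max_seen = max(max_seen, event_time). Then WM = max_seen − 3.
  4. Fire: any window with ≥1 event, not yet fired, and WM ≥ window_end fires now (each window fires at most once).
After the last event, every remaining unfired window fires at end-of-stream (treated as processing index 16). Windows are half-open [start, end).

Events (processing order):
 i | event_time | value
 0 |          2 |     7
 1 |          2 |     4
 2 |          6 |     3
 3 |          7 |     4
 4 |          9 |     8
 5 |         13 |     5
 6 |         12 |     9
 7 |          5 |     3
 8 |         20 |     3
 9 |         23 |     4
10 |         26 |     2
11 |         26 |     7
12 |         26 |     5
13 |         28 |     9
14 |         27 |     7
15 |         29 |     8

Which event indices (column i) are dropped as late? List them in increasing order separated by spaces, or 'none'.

i=0 t=2 v=7: → [2,8); WM=-1
i=1 t=2 v=4: → [2,8); WM=-1
i=2 t=6 v=3: → [2,12); WM=3
i=3 t=7 v=4: → [2,13); WM=4
i=4 t=9 v=8: → [2,15); WM=6
i=5 t=13 v=5: → [2,19); WM=10
i=6 t=12 v=9: → [2,19); WM=10
i=7 t=5 v=3: DROP (t<10-1); WM=10
i=8 t=20 v=3: → [20,26); WM=17
i=9 t=23 v=4: → [20,29); WM=20
i=10 t=26 v=2: → [20,32); WM=23
i=11 t=26 v=7: → [20,32); WM=23
i=12 t=26 v=5: → [20,32); WM=23
i=13 t=28 v=9: → [20,34); WM=25
i=14 t=27 v=7: → [20,34); WM=25
i=15 t=29 v=8: → [20,35); WM=26

7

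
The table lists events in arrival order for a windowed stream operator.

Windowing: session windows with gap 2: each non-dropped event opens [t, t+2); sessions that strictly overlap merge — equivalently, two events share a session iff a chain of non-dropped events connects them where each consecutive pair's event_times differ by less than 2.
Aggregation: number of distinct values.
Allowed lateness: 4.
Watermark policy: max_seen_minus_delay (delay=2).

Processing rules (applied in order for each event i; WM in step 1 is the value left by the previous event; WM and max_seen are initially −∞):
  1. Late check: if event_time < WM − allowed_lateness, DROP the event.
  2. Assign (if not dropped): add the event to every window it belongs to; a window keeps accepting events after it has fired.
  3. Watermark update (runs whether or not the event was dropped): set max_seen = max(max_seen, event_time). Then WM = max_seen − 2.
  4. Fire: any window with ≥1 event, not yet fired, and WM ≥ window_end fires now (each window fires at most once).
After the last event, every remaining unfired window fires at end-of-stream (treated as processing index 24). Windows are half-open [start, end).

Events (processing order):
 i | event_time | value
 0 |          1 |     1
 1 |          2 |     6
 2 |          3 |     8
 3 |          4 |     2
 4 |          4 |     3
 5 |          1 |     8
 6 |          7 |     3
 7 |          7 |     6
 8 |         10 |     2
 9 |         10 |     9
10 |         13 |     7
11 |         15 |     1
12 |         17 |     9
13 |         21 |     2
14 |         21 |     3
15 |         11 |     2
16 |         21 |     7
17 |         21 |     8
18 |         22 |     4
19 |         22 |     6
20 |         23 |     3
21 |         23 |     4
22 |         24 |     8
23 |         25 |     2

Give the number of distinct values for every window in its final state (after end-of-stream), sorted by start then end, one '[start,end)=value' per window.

[1,6)=5 [7,9)=2 [10,12)=2 [13,15)=1 [15,17)=1 [17,19)=1 [21,27)=6

i=0 t=1 v=1: → [1,3); WM=-1
i=1 t=2 v=6: → [1,4); WM=0
i=2 t=3 v=8: → [1,5); WM=1
i=3 t=4 v=2: → [1,6); WM=2
i=4 t=4 v=3: → [1,6); WM=2
i=5 t=1 v=8: → [1,6); WM=2
i=6 t=7 v=3: → [7,9); WM=5
i=7 t=7 v=6: → [7,9); WM=5
i=8 t=10 v=2: → [10,12); WM=8
i=9 t=10 v=9: → [10,12); WM=8
i=10 t=13 v=7: → [13,15); WM=11
i=11 t=15 v=1: → [15,17); WM=13
i=12 t=17 v=9: → [17,19); WM=15
i=13 t=21 v=2: → [21,23); WM=19
i=14 t=21 v=3: → [21,23); WM=19
i=15 t=11 v=2: DROP (t<19-4); WM=19
i=16 t=21 v=7: → [21,23); WM=19
i=17 t=21 v=8: → [21,23); WM=19
i=18 t=22 v=4: → [21,24); WM=20
i=19 t=22 v=6: → [21,24); WM=20
i=20 t=23 v=3: → [21,25); WM=21
i=21 t=23 v=4: → [21,25); WM=21
i=22 t=24 v=8: → [21,26); WM=22
i=23 t=25 v=2: → [21,27); WM=23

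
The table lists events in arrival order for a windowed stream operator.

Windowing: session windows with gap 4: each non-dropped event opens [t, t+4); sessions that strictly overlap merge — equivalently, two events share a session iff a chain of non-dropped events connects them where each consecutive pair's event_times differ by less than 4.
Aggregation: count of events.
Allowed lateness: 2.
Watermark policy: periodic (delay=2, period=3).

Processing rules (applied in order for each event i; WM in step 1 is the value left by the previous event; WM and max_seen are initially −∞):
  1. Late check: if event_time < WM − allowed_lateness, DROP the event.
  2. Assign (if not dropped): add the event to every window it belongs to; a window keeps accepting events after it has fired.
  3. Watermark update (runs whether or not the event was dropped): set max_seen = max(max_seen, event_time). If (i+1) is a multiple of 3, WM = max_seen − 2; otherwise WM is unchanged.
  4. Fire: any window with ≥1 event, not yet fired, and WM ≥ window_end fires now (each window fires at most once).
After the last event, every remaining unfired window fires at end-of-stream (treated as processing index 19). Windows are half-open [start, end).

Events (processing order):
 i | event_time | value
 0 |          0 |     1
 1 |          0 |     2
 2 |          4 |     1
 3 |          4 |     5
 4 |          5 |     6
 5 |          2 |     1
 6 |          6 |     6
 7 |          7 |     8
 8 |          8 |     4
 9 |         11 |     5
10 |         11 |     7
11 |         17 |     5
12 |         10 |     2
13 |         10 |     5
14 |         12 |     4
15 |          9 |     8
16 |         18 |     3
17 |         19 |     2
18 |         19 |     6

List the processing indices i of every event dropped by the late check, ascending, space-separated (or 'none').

12 13 14 15

i=0 t=0 v=1: → [0,4); WM=−∞
i=1 t=0 v=2: → [0,4); WM=−∞
i=2 t=4 v=1: → [4,8); WM=2
i=3 t=4 v=5: → [4,8); WM=2
i=4 t=5 v=6: → [4,9); WM=2
i=5 t=2 v=1: → [0,9); WM=3
i=6 t=6 v=6: → [0,10); WM=3
i=7 t=7 v=8: → [0,11); WM=3
i=8 t=8 v=4: → [0,12); WM=6
i=9 t=11 v=5: → [0,15); WM=6
i=10 t=11 v=7: → [0,15); WM=6
i=11 t=17 v=5: → [17,21); WM=15
i=12 t=10 v=2: DROP (t<15-2); WM=15
i=13 t=10 v=5: DROP (t<15-2); WM=15
i=14 t=12 v=4: DROP (t<15-2); WM=15
i=15 t=9 v=8: DROP (t<15-2); WM=15
i=16 t=18 v=3: → [17,22); WM=15
i=17 t=19 v=2: → [17,23); WM=17
i=18 t=19 v=6: → [17,23); WM=17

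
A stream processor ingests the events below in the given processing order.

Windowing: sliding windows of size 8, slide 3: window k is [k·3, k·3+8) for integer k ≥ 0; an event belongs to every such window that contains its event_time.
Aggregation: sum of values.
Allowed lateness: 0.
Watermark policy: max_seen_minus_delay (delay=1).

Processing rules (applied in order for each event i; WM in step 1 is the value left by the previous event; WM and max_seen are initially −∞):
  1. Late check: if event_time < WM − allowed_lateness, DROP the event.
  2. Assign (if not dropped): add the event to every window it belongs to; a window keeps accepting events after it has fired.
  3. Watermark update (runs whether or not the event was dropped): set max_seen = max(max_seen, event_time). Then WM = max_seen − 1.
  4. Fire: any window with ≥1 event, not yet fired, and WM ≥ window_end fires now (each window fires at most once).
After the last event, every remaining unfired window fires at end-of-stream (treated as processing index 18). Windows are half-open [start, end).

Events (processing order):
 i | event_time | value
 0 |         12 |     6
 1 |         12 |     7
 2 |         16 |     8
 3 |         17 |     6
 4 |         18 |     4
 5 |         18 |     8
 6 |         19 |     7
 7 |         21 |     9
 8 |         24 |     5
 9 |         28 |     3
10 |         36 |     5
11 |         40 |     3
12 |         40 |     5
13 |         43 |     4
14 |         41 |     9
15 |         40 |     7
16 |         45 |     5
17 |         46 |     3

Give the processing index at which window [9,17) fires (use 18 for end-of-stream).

i=0 t=12 v=6: → [12,20),[9,17),[6,14); WM=11
i=1 t=12 v=7: → [12,20),[9,17),[6,14); WM=11
i=2 t=16 v=8: → [15,23),[12,20),[9,17); WM=15; [6,14) fires=13
i=3 t=17 v=6: → [15,23),[12,20); WM=16
i=4 t=18 v=4: → [18,26),[15,23),[12,20); WM=17; [9,17) fires=21
i=5 t=18 v=8: → [18,26),[15,23),[12,20); WM=17
i=6 t=19 v=7: → [18,26),[15,23),[12,20); WM=18
i=7 t=21 v=9: → [21,29),[18,26),[15,23); WM=20; [12,20) fires=46
i=8 t=24 v=5: → [24,32),[21,29),[18,26); WM=23; [15,23) fires=42
i=9 t=28 v=3: → [27,35),[24,32),[21,29); WM=27; [18,26) fires=33
i=10 t=36 v=5: → [36,44),[33,41),[30,38); WM=35; [21,29) fires=17 [24,32) fires=8 [27,35) fires=3
i=11 t=40 v=3: → [39,47),[36,44),[33,41); WM=39; [30,38) fires=5
i=12 t=40 v=5: → [39,47),[36,44),[33,41); WM=39
i=13 t=43 v=4: → [42,50),[39,47),[36,44); WM=42; [33,41) fires=13
i=14 t=41 v=9: DROP (t<42-0); WM=42
i=15 t=40 v=7: DROP (t<42-0); WM=42
i=16 t=45 v=5: → [45,53),[42,50),[39,47); WM=44; [36,44) fires=17
i=17 t=46 v=3: → [45,53),[42,50),[39,47); WM=45

4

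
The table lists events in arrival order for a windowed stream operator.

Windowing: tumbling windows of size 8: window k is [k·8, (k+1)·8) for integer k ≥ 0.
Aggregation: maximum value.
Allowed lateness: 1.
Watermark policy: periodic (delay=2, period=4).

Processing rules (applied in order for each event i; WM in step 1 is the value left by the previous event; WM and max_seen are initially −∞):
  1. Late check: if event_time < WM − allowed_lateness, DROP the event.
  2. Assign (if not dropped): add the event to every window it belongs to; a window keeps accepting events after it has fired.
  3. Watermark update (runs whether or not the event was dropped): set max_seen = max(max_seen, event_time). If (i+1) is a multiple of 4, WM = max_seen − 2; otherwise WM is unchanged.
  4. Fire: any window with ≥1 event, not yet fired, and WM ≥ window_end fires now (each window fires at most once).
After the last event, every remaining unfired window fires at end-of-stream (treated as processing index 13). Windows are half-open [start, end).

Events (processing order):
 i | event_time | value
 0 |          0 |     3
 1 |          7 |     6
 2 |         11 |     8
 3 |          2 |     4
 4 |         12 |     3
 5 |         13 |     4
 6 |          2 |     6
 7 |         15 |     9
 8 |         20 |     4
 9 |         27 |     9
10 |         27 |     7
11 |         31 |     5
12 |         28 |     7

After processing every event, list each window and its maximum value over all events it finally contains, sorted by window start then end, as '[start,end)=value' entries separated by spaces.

i=0 t=0 v=3: → [0,8); WM=−∞
i=1 t=7 v=6: → [0,8); WM=−∞
i=2 t=11 v=8: → [8,16); WM=−∞
i=3 t=2 v=4: → [0,8); WM=9; [0,8) fires=6
i=4 t=12 v=3: → [8,16); WM=9
i=5 t=13 v=4: → [8,16); WM=9
i=6 t=2 v=6: DROP (t<9-1); WM=9
i=7 t=15 v=9: → [8,16); WM=13
i=8 t=20 v=4: → [16,24); WM=13
i=9 t=27 v=9: → [24,32); WM=13
i=10 t=27 v=7: → [24,32); WM=13
i=11 t=31 v=5: → [24,32); WM=29; [8,16) fires=9 [16,24) fires=4
i=12 t=28 v=7: → [24,32); WM=29

[0,8)=6 [8,16)=9 [16,24)=4 [24,32)=9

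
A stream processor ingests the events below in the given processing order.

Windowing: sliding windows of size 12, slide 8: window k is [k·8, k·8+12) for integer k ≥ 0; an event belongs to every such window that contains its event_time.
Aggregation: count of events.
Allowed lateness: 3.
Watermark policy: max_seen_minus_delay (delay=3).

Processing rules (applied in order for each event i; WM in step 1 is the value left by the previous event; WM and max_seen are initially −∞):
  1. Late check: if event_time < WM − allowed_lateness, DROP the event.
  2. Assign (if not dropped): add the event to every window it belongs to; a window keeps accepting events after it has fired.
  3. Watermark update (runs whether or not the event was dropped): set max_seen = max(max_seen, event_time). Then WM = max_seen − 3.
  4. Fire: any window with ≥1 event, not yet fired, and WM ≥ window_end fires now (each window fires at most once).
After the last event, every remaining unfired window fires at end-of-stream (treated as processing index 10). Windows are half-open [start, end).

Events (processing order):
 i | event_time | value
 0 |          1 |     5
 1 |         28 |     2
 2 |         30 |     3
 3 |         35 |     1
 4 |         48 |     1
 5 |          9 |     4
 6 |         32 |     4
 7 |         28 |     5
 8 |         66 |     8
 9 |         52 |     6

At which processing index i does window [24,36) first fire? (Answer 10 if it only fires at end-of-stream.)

4

i=0 t=1 v=5: → [0,12); WM=-2
i=1 t=28 v=2: → [24,36); WM=25; [0,12) fires=1
i=2 t=30 v=3: → [24,36); WM=27
i=3 t=35 v=1: → [32,44),[24,36); WM=32
i=4 t=48 v=1: → [48,60),[40,52); WM=45; [24,36) fires=3 [32,44) fires=1
i=5 t=9 v=4: DROP (t<45-3); WM=45
i=6 t=32 v=4: DROP (t<45-3); WM=45
i=7 t=28 v=5: DROP (t<45-3); WM=45
i=8 t=66 v=8: → [64,76),[56,68); WM=63; [40,52) fires=1 [48,60) fires=1
i=9 t=52 v=6: DROP (t<63-3); WM=63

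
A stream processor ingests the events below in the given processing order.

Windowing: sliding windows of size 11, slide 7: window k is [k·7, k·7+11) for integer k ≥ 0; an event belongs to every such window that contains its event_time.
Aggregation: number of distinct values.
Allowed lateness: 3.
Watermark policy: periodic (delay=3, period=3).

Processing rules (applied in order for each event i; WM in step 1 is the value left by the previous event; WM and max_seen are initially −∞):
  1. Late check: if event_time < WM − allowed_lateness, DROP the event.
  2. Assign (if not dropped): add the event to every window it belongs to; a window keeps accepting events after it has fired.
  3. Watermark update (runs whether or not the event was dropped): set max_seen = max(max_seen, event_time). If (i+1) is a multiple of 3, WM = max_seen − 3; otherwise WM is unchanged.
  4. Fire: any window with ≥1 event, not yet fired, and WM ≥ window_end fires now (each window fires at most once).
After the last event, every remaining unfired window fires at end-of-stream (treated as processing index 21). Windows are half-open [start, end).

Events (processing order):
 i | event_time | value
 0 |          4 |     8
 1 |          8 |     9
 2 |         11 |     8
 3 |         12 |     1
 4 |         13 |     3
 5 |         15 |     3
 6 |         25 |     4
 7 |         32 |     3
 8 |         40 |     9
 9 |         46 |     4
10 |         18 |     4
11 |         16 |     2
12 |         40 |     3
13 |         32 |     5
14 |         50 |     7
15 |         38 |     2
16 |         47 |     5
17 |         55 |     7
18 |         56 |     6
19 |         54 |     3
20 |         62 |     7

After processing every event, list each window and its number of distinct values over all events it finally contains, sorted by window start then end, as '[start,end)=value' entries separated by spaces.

i=0 t=4 v=8: → [0,11); WM=−∞
i=1 t=8 v=9: → [7,18),[0,11); WM=−∞
i=2 t=11 v=8: → [7,18); WM=8
i=3 t=12 v=1: → [7,18); WM=8
i=4 t=13 v=3: → [7,18); WM=8
i=5 t=15 v=3: → [14,25),[7,18); WM=12; [0,11) fires=2
i=6 t=25 v=4: → [21,32); WM=12
i=7 t=32 v=3: → [28,39); WM=12
i=8 t=40 v=9: → [35,46); WM=37; [7,18) fires=4 [14,25) fires=1 [21,32) fires=1
i=9 t=46 v=4: → [42,53); WM=37
i=10 t=18 v=4: DROP (t<37-3); WM=37
i=11 t=16 v=2: DROP (t<37-3); WM=43; [28,39) fires=1
i=12 t=40 v=3: → [35,46); WM=43
i=13 t=32 v=5: DROP (t<43-3); WM=43
i=14 t=50 v=7: → [49,60),[42,53); WM=47; [35,46) fires=2
i=15 t=38 v=2: DROP (t<47-3); WM=47
i=16 t=47 v=5: → [42,53); WM=47
i=17 t=55 v=7: → [49,60); WM=52
i=18 t=56 v=6: → [56,67),[49,60); WM=52
i=19 t=54 v=3: → [49,60); WM=52
i=20 t=62 v=7: → [56,67); WM=59; [42,53) fires=3

[0,11)=2 [7,18)=4 [14,25)=1 [21,32)=1 [28,39)=1 [35,46)=2 [42,53)=3 [49,60)=3 [56,67)=2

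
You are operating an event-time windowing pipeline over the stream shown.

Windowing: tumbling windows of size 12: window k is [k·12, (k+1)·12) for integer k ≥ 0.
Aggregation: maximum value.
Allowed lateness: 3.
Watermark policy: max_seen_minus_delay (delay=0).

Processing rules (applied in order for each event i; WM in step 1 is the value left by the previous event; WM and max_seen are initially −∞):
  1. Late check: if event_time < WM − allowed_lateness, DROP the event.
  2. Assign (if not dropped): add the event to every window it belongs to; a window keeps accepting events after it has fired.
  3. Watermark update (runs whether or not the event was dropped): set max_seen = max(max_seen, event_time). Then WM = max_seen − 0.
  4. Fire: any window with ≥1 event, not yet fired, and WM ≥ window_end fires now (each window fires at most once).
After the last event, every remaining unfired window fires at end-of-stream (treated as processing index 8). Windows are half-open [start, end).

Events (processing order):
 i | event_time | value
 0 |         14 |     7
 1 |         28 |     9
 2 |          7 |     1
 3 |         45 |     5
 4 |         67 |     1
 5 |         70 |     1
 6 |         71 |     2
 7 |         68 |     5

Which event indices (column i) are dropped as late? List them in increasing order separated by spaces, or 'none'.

2

i=0 t=14 v=7: → [12,24); WM=14
i=1 t=28 v=9: → [24,36); WM=28; [12,24) fires=7
i=2 t=7 v=1: DROP (t<28-3); WM=28
i=3 t=45 v=5: → [36,48); WM=45; [24,36) fires=9
i=4 t=67 v=1: → [60,72); WM=67; [36,48) fires=5
i=5 t=70 v=1: → [60,72); WM=70
i=6 t=71 v=2: → [60,72); WM=71
i=7 t=68 v=5: → [60,72); WM=71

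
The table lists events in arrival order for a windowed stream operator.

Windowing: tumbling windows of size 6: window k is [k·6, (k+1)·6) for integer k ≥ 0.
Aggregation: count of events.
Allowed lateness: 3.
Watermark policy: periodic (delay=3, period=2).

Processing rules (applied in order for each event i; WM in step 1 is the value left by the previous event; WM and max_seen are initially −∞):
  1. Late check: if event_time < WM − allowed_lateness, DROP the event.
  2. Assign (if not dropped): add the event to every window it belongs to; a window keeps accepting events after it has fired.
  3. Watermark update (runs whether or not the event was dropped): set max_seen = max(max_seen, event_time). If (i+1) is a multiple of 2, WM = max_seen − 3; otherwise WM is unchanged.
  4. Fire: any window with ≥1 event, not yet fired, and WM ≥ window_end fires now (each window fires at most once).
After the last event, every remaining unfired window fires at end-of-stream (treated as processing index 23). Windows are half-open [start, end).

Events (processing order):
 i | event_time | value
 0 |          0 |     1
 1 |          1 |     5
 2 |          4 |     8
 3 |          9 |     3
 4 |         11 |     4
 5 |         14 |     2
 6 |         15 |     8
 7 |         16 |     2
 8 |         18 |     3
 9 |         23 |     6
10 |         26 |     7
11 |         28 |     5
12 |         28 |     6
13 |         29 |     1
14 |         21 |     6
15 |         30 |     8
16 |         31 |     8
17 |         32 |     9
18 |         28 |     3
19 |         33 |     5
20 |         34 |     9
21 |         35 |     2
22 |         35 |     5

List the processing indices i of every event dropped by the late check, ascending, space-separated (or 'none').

i=0 t=0 v=1: → [0,6); WM=−∞
i=1 t=1 v=5: → [0,6); WM=-2
i=2 t=4 v=8: → [0,6); WM=-2
i=3 t=9 v=3: → [6,12); WM=6; [0,6) fires=3
i=4 t=11 v=4: → [6,12); WM=6
i=5 t=14 v=2: → [12,18); WM=11
i=6 t=15 v=8: → [12,18); WM=11
i=7 t=16 v=2: → [12,18); WM=13; [6,12) fires=2
i=8 t=18 v=3: → [18,24); WM=13
i=9 t=23 v=6: → [18,24); WM=20; [12,18) fires=3
i=10 t=26 v=7: → [24,30); WM=20
i=11 t=28 v=5: → [24,30); WM=25; [18,24) fires=2
i=12 t=28 v=6: → [24,30); WM=25
i=13 t=29 v=1: → [24,30); WM=26
i=14 t=21 v=6: DROP (t<26-3); WM=26
i=15 t=30 v=8: → [30,36); WM=27
i=16 t=31 v=8: → [30,36); WM=27
i=17 t=32 v=9: → [30,36); WM=29
i=18 t=28 v=3: → [24,30); WM=29
i=19 t=33 v=5: → [30,36); WM=30; [24,30) fires=5
i=20 t=34 v=9: → [30,36); WM=30
i=21 t=35 v=2: → [30,36); WM=32
i=22 t=35 v=5: → [30,36); WM=32

14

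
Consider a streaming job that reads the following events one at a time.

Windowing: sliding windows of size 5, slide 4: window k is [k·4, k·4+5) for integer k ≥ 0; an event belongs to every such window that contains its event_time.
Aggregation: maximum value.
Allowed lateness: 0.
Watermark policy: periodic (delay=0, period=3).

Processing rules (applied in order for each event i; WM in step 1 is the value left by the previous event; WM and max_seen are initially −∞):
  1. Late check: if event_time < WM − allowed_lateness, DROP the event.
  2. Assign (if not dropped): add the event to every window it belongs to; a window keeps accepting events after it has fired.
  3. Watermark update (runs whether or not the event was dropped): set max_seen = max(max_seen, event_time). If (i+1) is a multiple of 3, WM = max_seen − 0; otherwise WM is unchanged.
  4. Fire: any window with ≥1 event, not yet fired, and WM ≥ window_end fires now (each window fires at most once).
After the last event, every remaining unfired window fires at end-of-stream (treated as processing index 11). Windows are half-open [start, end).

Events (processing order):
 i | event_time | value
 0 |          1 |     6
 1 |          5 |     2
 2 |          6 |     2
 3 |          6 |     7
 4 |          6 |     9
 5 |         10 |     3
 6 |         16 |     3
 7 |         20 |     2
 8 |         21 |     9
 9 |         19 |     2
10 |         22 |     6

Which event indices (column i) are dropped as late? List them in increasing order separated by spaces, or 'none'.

9

i=0 t=1 v=6: → [0,5); WM=−∞
i=1 t=5 v=2: → [4,9); WM=−∞
i=2 t=6 v=2: → [4,9); WM=6; [0,5) fires=6
i=3 t=6 v=7: → [4,9); WM=6
i=4 t=6 v=9: → [4,9); WM=6
i=5 t=10 v=3: → [8,13); WM=10; [4,9) fires=9
i=6 t=16 v=3: → [16,21),[12,17); WM=10
i=7 t=20 v=2: → [20,25),[16,21); WM=10
i=8 t=21 v=9: → [20,25); WM=21; [8,13) fires=3 [12,17) fires=3 [16,21) fires=3
i=9 t=19 v=2: DROP (t<21-0); WM=21
i=10 t=22 v=6: → [20,25); WM=21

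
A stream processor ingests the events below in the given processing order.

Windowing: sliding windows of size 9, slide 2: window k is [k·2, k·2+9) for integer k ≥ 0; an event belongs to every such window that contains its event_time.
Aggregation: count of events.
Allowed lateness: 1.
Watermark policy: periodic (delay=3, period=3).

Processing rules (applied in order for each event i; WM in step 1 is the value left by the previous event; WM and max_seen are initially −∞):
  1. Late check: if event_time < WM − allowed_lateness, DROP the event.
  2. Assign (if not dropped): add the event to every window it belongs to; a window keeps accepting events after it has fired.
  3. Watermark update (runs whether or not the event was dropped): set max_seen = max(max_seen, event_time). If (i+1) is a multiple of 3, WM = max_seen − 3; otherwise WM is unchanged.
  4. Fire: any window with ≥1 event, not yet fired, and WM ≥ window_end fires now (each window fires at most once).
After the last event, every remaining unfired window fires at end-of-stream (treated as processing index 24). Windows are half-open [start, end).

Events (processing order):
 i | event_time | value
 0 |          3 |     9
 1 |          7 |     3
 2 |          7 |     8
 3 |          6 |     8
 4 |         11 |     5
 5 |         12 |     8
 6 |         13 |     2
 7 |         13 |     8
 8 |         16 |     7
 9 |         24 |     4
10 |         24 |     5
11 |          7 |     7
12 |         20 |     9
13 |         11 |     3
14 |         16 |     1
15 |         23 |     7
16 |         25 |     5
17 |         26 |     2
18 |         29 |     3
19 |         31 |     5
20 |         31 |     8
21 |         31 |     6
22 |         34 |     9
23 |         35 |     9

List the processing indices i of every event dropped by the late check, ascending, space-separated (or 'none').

i=0 t=3 v=9: → [2,11),[0,9); WM=−∞
i=1 t=7 v=3: → [6,15),[4,13),[2,11),[0,9); WM=−∞
i=2 t=7 v=8: → [6,15),[4,13),[2,11),[0,9); WM=4
i=3 t=6 v=8: → [6,15),[4,13),[2,11),[0,9); WM=4
i=4 t=11 v=5: → [10,19),[8,17),[6,15),[4,13); WM=4
i=5 t=12 v=8: → [12,21),[10,19),[8,17),[6,15),[4,13); WM=9; [0,9) fires=4
i=6 t=13 v=2: → [12,21),[10,19),[8,17),[6,15); WM=9
i=7 t=13 v=8: → [12,21),[10,19),[8,17),[6,15); WM=9
i=8 t=16 v=7: → [16,25),[14,23),[12,21),[10,19),[8,17); WM=13; [2,11) fires=4 [4,13) fires=5
i=9 t=24 v=4: → [24,33),[22,31),[20,29),[18,27),[16,25); WM=13
i=10 t=24 v=5: → [24,33),[22,31),[20,29),[18,27),[16,25); WM=13
i=11 t=7 v=7: DROP (t<13-1); WM=21; [6,15) fires=7 [8,17) fires=5 [10,19) fires=5 [12,21) fires=4
i=12 t=20 v=9: → [20,29),[18,27),[16,25),[14,23),[12,21); WM=21
i=13 t=11 v=3: DROP (t<21-1); WM=21
i=14 t=16 v=1: DROP (t<21-1); WM=21
i=15 t=23 v=7: → [22,31),[20,29),[18,27),[16,25); WM=21
i=16 t=25 v=5: → [24,33),[22,31),[20,29),[18,27); WM=21
i=17 t=26 v=2: → [26,35),[24,33),[22,31),[20,29),[18,27); WM=23; [14,23) fires=2
i=18 t=29 v=3: → [28,37),[26,35),[24,33),[22,31); WM=23
i=19 t=31 v=5: → [30,39),[28,37),[26,35),[24,33); WM=23
i=20 t=31 v=8: → [30,39),[28,37),[26,35),[24,33); WM=28; [16,25) fires=5 [18,27) fires=6
i=21 t=31 v=6: → [30,39),[28,37),[26,35),[24,33); WM=28
i=22 t=34 v=9: → [34,43),[32,41),[30,39),[28,37),[26,35); WM=28
i=23 t=35 v=9: → [34,43),[32,41),[30,39),[28,37); WM=32; [20,29) fires=6 [22,31) fires=6

11 13 14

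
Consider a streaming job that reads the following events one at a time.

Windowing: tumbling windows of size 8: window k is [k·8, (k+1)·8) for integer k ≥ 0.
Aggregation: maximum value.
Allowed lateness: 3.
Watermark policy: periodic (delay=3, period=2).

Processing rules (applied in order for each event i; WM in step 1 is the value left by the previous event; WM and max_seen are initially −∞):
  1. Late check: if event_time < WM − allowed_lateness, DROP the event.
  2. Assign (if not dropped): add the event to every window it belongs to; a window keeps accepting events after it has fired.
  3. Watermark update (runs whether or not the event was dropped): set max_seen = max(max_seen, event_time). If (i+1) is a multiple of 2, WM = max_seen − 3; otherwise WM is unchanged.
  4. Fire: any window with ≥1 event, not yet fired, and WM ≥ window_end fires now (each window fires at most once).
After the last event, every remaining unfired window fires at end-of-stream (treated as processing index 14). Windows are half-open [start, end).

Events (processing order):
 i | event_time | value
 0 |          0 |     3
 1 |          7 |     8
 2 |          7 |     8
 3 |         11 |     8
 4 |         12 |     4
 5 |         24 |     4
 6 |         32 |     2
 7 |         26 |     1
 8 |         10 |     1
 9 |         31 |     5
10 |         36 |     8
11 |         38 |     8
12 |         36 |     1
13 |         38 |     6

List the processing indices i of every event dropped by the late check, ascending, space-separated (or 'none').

i=0 t=0 v=3: → [0,8); WM=−∞
i=1 t=7 v=8: → [0,8); WM=4
i=2 t=7 v=8: → [0,8); WM=4
i=3 t=11 v=8: → [8,16); WM=8; [0,8) fires=8
i=4 t=12 v=4: → [8,16); WM=8
i=5 t=24 v=4: → [24,32); WM=21; [8,16) fires=8
i=6 t=32 v=2: → [32,40); WM=21
i=7 t=26 v=1: → [24,32); WM=29
i=8 t=10 v=1: DROP (t<29-3); WM=29
i=9 t=31 v=5: → [24,32); WM=29
i=10 t=36 v=8: → [32,40); WM=29
i=11 t=38 v=8: → [32,40); WM=35; [24,32) fires=5
i=12 t=36 v=1: → [32,40); WM=35
i=13 t=38 v=6: → [32,40); WM=35

8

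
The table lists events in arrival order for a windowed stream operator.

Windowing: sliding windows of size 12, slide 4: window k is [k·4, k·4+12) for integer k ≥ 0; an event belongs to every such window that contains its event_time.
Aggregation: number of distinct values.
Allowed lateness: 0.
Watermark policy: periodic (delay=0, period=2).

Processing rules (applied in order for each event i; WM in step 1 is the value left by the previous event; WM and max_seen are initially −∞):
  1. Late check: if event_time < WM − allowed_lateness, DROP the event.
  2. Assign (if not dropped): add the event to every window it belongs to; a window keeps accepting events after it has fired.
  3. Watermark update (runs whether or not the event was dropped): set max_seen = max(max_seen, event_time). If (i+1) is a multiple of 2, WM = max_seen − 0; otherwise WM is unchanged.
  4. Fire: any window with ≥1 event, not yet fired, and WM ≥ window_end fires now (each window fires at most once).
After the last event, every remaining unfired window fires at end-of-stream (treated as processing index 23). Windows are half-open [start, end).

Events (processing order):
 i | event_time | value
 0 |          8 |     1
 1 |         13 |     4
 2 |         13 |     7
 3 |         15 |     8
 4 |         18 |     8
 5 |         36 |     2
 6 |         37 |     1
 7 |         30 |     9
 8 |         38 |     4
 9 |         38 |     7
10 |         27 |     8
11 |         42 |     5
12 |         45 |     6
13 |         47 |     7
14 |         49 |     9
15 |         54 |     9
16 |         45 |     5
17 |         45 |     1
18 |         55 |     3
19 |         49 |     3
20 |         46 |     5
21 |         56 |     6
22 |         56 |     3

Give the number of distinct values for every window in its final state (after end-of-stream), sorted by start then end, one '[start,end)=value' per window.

i=0 t=8 v=1: → [8,20),[4,16),[0,12); WM=−∞
i=1 t=13 v=4: → [12,24),[8,20),[4,16); WM=13; [0,12) fires=1
i=2 t=13 v=7: → [12,24),[8,20),[4,16); WM=13
i=3 t=15 v=8: → [12,24),[8,20),[4,16); WM=15
i=4 t=18 v=8: → [16,28),[12,24),[8,20); WM=15
i=5 t=36 v=2: → [36,48),[32,44),[28,40); WM=36; [4,16) fires=4 [8,20) fires=4 [12,24) fires=3 [16,28) fires=1
i=6 t=37 v=1: → [36,48),[32,44),[28,40); WM=36
i=7 t=30 v=9: DROP (t<36-0); WM=37
i=8 t=38 v=4: → [36,48),[32,44),[28,40); WM=37
i=9 t=38 v=7: → [36,48),[32,44),[28,40); WM=38
i=10 t=27 v=8: DROP (t<38-0); WM=38
i=11 t=42 v=5: → [40,52),[36,48),[32,44); WM=42; [28,40) fires=4
i=12 t=45 v=6: → [44,56),[40,52),[36,48); WM=42
i=13 t=47 v=7: → [44,56),[40,52),[36,48); WM=47; [32,44) fires=5
i=14 t=49 v=9: → [48,60),[44,56),[40,52); WM=47
i=15 t=54 v=9: → [52,64),[48,60),[44,56); WM=54; [36,48) fires=6 [40,52) fires=4
i=16 t=45 v=5: DROP (t<54-0); WM=54
i=17 t=45 v=1: DROP (t<54-0); WM=54
i=18 t=55 v=3: → [52,64),[48,60),[44,56); WM=54
i=19 t=49 v=3: DROP (t<54-0); WM=55
i=20 t=46 v=5: DROP (t<55-0); WM=55
i=21 t=56 v=6: → [56,68),[52,64),[48,60); WM=56; [44,56) fires=4
i=22 t=56 v=3: → [56,68),[52,64),[48,60); WM=56

[0,12)=1 [4,16)=4 [8,20)=4 [12,24)=3 [16,28)=1 [28,40)=4 [32,44)=5 [36,48)=6 [40,52)=4 [44,56)=4 [48,60)=3 [52,64)=3 [56,68)=2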